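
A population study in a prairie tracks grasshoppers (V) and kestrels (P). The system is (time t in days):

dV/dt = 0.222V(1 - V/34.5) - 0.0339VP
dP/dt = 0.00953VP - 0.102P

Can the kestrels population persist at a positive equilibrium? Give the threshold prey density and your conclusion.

The predator equation gives dP/dt > 0 only when V > 0.102/0.00953 = 10.7.
Without the predator, V → K = 34.5. Since 34.5 > 10.7, the predator can invade and persist.

Threshold V = 10.7; K > 10.7, so yes, the predator persists.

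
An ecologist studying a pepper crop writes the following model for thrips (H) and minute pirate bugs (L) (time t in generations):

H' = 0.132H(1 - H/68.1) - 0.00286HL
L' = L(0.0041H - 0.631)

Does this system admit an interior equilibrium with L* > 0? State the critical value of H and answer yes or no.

The predator equation gives dL/dt > 0 only when H > 0.631/0.0041 = 154.
Without the predator, H → K = 68.1. Since 68.1 < 154, the predator cannot invade.

Threshold H = 154; K < 154, so no, the predator goes extinct.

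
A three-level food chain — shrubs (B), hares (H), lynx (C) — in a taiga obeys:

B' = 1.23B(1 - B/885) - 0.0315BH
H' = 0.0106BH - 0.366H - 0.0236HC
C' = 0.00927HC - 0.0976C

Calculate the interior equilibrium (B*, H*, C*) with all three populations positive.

From dC/dt = 0: 0.00927H* = 0.0976, so H* = 10.5.
From dB/dt = 0: 1.23(1 - B*/885) = 0.0315·10.5, giving B* = 885·(1 - 0.27) = 646.
From dH/dt = 0: 0.0106·646 - 0.366 = 0.0236C*, so C* = 6.49/0.0236 = 275.

B* ≈ 646, H* ≈ 10.5, C* ≈ 275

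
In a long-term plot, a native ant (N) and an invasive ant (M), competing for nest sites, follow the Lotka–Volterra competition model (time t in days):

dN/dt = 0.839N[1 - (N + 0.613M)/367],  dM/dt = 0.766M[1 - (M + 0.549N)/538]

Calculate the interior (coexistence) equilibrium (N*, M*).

N* ≈ 56.1, M* ≈ 507

Setting both brackets to zero gives the nullclines N + 0.613M = 367 and 0.549N + M = 538.
Substituting M = 538 - 0.549N into the first: N(1 - 0.613·0.549) = 367 - 0.613·538.
So N* = 37.2/0.663 = 56.1, and then M* = 538 - 0.549·56.1 = 507.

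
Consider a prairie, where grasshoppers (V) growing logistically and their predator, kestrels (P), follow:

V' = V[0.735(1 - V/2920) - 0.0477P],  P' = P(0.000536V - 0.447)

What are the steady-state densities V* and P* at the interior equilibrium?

From dP/dt = 0 with P > 0: 0.000536V* = 0.447, so V* = 834.
Substitute into dV/dt = 0: 0.735(1 - 834/2920) = 0.0477P*.
The bracket is 0.714, giving P* = 0.525/0.0477 = 11.

V* ≈ 834, P* ≈ 11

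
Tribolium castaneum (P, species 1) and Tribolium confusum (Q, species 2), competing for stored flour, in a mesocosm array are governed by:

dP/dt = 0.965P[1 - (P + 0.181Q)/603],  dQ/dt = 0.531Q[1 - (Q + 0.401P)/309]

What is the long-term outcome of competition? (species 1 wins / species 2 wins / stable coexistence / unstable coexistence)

Compare the nullcline intercepts: K1/α12 = 603/0.181 = 3330 > K2 = 309; K2/α21 = 309/0.401 = 771 > K1 = 603.
Since both inequalities hold, each species can invade when rare, so the interior equilibrium is stable.

stable coexistence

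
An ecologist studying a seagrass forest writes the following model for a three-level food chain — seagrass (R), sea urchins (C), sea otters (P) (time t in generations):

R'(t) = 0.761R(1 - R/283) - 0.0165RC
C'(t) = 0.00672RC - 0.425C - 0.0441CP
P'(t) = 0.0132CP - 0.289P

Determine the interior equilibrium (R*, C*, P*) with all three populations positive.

R* ≈ 149, C* ≈ 21.9, P* ≈ 13

From dP/dt = 0: 0.0132C* = 0.289, so C* = 21.9.
From dR/dt = 0: 0.761(1 - R*/283) = 0.0165·21.9, giving R* = 283·(1 - 0.475) = 149.
From dC/dt = 0: 0.00672·149 - 0.425 = 0.0441P*, so P* = 0.574/0.0441 = 13.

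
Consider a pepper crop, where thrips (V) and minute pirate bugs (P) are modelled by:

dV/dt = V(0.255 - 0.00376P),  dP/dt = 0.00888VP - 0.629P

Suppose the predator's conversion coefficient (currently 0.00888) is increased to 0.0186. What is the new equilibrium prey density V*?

V* ≈ 33.8

At the interior fixed point, setting dP/dt = 0 with P > 0 fixes V* = (predator death rate)/(VP coefficient) — independent of the other coefficients.
With the change, V* = 0.629/0.0186 = 33.8; it falls from 70.8.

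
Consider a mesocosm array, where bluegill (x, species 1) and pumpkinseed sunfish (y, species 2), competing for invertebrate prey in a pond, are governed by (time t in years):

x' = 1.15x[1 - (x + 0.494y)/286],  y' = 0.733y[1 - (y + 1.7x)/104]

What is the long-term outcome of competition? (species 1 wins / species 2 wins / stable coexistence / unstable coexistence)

species 1 excludes species 2

Compare the nullcline intercepts: K1/α12 = 286/0.494 = 579 > K2 = 104; K2/α21 = 104/1.7 = 61.2 < K1 = 286.
Since the inequalities point opposite ways, species 1 can invade but species 2 cannot.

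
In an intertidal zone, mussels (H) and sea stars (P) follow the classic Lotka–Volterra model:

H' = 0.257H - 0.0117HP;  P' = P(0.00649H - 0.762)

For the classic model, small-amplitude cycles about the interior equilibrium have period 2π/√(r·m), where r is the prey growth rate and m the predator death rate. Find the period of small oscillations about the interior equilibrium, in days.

Here r = 0.257 and m = 0.762, so r·m = 0.196.
ω = √0.196 = 0.443 per day, hence T = 2π/ω ≈ 14.2 days.

T ≈ 14.2 days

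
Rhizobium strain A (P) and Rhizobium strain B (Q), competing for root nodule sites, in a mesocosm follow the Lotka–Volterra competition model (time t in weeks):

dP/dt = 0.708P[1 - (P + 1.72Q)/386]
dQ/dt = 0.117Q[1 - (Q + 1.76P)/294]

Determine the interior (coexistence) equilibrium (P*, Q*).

Setting both brackets to zero gives the nullclines P + 1.72Q = 386 and 1.76P + Q = 294.
Substituting Q = 294 - 1.76P into the first: P(1 - 1.72·1.76) = 386 - 1.72·294.
So P* = -120/-2.03 = 59, and then Q* = 294 - 1.76·59 = 190.

P* ≈ 59, Q* ≈ 190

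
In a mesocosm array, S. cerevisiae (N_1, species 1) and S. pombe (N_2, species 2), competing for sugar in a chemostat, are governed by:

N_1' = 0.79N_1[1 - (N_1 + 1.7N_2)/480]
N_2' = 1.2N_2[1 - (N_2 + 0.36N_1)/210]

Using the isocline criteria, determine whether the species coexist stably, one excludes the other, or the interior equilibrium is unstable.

Compare the nullcline intercepts: K1/α12 = 480/1.7 = 282 > K2 = 210; K2/α21 = 210/0.36 = 583 > K1 = 480.
Since both inequalities hold, each species can invade when rare, so the interior equilibrium is stable.

stable coexistence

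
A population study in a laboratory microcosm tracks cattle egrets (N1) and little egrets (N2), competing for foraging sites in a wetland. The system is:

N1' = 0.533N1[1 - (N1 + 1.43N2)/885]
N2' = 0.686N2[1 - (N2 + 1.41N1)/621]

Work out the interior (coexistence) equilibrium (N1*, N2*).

Setting both brackets to zero gives the nullclines N1 + 1.43N2 = 885 and 1.41N1 + N2 = 621.
Substituting N2 = 621 - 1.41N1 into the first: N1(1 - 1.43·1.41) = 885 - 1.43·621.
So N1* = -3.03/-1.02 = 2.98, and then N2* = 621 - 1.41·2.98 = 617.

N1* ≈ 2.98, N2* ≈ 617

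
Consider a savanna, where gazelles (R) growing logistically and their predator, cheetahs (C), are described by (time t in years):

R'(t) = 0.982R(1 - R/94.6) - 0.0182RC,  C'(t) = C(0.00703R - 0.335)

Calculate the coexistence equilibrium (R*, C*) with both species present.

R* ≈ 47.7, C* ≈ 26.8

From dC/dt = 0 with C > 0: 0.00703R* = 0.335, so R* = 47.7.
Substitute into dR/dt = 0: 0.982(1 - 47.7/94.6) = 0.0182C*.
The bracket is 0.496, giving C* = 0.487/0.0182 = 26.8.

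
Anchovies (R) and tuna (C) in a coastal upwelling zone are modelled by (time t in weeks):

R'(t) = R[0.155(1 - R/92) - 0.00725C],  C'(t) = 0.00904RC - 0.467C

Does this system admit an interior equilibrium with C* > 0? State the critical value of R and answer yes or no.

Threshold R = 51.7; K > 51.7, so yes, the predator persists.

The predator equation gives dC/dt > 0 only when R > 0.467/0.00904 = 51.7.
Without the predator, R → K = 92. Since 92 > 51.7, the predator can invade and persist.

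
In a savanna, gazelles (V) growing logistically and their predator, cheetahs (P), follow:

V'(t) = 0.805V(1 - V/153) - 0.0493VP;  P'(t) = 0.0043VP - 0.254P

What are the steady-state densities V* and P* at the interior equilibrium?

From dP/dt = 0 with P > 0: 0.0043V* = 0.254, so V* = 59.1.
Substitute into dV/dt = 0: 0.805(1 - 59.1/153) = 0.0493P*.
The bracket is 0.614, giving P* = 0.494/0.0493 = 10.

V* ≈ 59.1, P* ≈ 10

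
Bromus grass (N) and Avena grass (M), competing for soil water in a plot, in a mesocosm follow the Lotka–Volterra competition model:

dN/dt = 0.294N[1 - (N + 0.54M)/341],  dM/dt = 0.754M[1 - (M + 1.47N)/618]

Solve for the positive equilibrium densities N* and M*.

N* ≈ 35.3, M* ≈ 566

Setting both brackets to zero gives the nullclines N + 0.54M = 341 and 1.47N + M = 618.
Substituting M = 618 - 1.47N into the first: N(1 - 0.54·1.47) = 341 - 0.54·618.
So N* = 7.28/0.206 = 35.3, and then M* = 618 - 1.47·35.3 = 566.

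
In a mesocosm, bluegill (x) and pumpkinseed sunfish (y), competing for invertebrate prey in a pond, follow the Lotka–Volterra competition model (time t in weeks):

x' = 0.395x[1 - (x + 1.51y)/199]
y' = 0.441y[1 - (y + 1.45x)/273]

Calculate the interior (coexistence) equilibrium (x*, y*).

Setting both brackets to zero gives the nullclines x + 1.51y = 199 and 1.45x + y = 273.
Substituting y = 273 - 1.45x into the first: x(1 - 1.51·1.45) = 199 - 1.51·273.
So x* = -213/-1.19 = 179, and then y* = 273 - 1.45·179 = 13.1.

x* ≈ 179, y* ≈ 13.1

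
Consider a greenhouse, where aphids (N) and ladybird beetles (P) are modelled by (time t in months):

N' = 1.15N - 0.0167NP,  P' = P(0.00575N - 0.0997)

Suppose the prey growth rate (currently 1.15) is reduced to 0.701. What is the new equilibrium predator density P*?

At the interior fixed point, setting dN/dt = 0 with N > 0 fixes P* = (prey growth rate)/(NP coefficient) — independent of the other coefficients.
With the change, P* = 0.701/0.0167 = 42; it falls from 68.9.

P* ≈ 42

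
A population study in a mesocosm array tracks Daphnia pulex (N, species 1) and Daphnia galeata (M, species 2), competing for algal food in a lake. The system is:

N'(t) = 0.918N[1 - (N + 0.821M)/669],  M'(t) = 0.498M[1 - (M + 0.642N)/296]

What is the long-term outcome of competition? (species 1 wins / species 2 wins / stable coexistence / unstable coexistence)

species 1 excludes species 2

Compare the nullcline intercepts: K1/α12 = 669/0.821 = 815 > K2 = 296; K2/α21 = 296/0.642 = 461 < K1 = 669.
Since the inequalities point opposite ways, species 1 can invade but species 2 cannot.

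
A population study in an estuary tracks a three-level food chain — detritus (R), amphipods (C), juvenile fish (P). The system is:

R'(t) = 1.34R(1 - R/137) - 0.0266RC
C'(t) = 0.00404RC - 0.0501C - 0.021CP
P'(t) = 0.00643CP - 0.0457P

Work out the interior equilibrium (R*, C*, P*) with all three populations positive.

From dP/dt = 0: 0.00643C* = 0.0457, so C* = 7.11.
From dR/dt = 0: 1.34(1 - R*/137) = 0.0266·7.11, giving R* = 137·(1 - 0.141) = 118.
From dC/dt = 0: 0.00404·118 - 0.0501 = 0.021P*, so P* = 0.425/0.021 = 20.3.

R* ≈ 118, C* ≈ 7.11, P* ≈ 20.3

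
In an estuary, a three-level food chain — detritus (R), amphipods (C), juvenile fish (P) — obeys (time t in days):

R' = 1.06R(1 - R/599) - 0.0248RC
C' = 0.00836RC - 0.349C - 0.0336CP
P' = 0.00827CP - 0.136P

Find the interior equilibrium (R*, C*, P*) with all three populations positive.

R* ≈ 369, C* ≈ 16.4, P* ≈ 81.3

From dP/dt = 0: 0.00827C* = 0.136, so C* = 16.4.
From dR/dt = 0: 1.06(1 - R*/599) = 0.0248·16.4, giving R* = 599·(1 - 0.385) = 369.
From dC/dt = 0: 0.00836·369 - 0.349 = 0.0336P*, so P* = 2.73/0.0336 = 81.3.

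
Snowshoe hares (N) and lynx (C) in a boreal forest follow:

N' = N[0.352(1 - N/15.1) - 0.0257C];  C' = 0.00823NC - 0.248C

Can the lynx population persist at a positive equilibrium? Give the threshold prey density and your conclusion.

Threshold N = 30.1; K < 30.1, so no, the predator goes extinct.

The predator equation gives dC/dt > 0 only when N > 0.248/0.00823 = 30.1.
Without the predator, N → K = 15.1. Since 15.1 < 30.1, the predator cannot invade.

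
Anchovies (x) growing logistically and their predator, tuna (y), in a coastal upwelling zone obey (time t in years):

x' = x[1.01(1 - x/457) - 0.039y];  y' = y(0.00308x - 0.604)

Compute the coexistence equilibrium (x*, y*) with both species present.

x* ≈ 196, y* ≈ 14.8

From dy/dt = 0 with y > 0: 0.00308x* = 0.604, so x* = 196.
Substitute into dx/dt = 0: 1.01(1 - 196/457) = 0.039y*.
The bracket is 0.571, giving y* = 0.577/0.039 = 14.8.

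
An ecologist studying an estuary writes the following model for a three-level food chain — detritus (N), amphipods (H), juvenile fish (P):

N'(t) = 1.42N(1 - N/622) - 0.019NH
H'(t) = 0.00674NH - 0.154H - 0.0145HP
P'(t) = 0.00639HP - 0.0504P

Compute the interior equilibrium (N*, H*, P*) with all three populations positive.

From dP/dt = 0: 0.00639H* = 0.0504, so H* = 7.89.
From dN/dt = 0: 1.42(1 - N*/622) = 0.019·7.89, giving N* = 622·(1 - 0.106) = 556.
From dH/dt = 0: 0.00674·556 - 0.154 = 0.0145P*, so P* = 3.6/0.0145 = 248.

N* ≈ 556, H* ≈ 7.89, P* ≈ 248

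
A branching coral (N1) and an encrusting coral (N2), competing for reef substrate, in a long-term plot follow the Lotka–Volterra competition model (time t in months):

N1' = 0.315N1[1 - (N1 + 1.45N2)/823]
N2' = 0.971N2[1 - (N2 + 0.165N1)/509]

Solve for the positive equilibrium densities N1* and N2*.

Setting both brackets to zero gives the nullclines N1 + 1.45N2 = 823 and 0.165N1 + N2 = 509.
Substituting N2 = 509 - 0.165N1 into the first: N1(1 - 1.45·0.165) = 823 - 1.45·509.
So N1* = 85/0.761 = 112, and then N2* = 509 - 0.165·112 = 491.

N1* ≈ 112, N2* ≈ 491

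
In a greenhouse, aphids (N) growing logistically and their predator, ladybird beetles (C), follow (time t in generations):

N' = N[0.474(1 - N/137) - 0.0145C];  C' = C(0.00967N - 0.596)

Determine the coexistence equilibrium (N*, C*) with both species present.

N* ≈ 61.6, C* ≈ 18

From dC/dt = 0 with C > 0: 0.00967N* = 0.596, so N* = 61.6.
Substitute into dN/dt = 0: 0.474(1 - 61.6/137) = 0.0145C*.
The bracket is 0.55, giving C* = 0.261/0.0145 = 18.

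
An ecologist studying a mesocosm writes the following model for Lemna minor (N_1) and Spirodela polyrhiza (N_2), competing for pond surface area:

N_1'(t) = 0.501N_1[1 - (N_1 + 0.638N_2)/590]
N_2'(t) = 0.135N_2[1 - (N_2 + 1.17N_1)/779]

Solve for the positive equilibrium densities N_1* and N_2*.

Setting both brackets to zero gives the nullclines N_1 + 0.638N_2 = 590 and 1.17N_1 + N_2 = 779.
Substituting N_2 = 779 - 1.17N_1 into the first: N_1(1 - 0.638·1.17) = 590 - 0.638·779.
So N_1* = 93/0.254 = 367, and then N_2* = 779 - 1.17·367 = 350.

N_1* ≈ 367, N_2* ≈ 350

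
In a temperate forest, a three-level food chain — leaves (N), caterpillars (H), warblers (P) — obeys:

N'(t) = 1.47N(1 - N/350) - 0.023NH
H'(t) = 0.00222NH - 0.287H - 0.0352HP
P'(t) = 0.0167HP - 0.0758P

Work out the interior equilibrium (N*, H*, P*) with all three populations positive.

From dP/dt = 0: 0.0167H* = 0.0758, so H* = 4.54.
From dN/dt = 0: 1.47(1 - N*/350) = 0.023·4.54, giving N* = 350·(1 - 0.071) = 325.
From dH/dt = 0: 0.00222·325 - 0.287 = 0.0352P*, so P* = 0.435/0.0352 = 12.4.

N* ≈ 325, H* ≈ 4.54, P* ≈ 12.4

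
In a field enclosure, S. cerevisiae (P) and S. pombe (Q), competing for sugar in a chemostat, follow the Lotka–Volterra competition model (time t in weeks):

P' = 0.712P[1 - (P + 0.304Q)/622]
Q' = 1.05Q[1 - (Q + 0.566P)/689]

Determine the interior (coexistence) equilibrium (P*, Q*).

Setting both brackets to zero gives the nullclines P + 0.304Q = 622 and 0.566P + Q = 689.
Substituting Q = 689 - 0.566P into the first: P(1 - 0.304·0.566) = 622 - 0.304·689.
So P* = 413/0.828 = 498, and then Q* = 689 - 0.566·498 = 407.

P* ≈ 498, Q* ≈ 407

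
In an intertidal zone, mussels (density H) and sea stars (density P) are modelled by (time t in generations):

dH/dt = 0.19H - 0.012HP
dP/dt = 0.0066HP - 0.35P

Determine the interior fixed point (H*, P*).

Set dP/dt = 0 with P > 0: 0.0066H - 0.35 = 0, so H* = 0.35/0.0066 = 53.
Set dH/dt = 0 with H > 0: 0.19 - 0.012P = 0, so P* = 0.19/0.012 = 15.8.

H* ≈ 53, P* ≈ 15.8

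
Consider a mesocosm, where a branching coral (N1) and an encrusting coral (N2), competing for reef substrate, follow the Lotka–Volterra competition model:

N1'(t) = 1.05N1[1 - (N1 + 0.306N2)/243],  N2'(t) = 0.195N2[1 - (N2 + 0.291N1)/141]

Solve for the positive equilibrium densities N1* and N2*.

N1* ≈ 219, N2* ≈ 77.2

Setting both brackets to zero gives the nullclines N1 + 0.306N2 = 243 and 0.291N1 + N2 = 141.
Substituting N2 = 141 - 0.291N1 into the first: N1(1 - 0.306·0.291) = 243 - 0.306·141.
So N1* = 200/0.911 = 219, and then N2* = 141 - 0.291·219 = 77.2.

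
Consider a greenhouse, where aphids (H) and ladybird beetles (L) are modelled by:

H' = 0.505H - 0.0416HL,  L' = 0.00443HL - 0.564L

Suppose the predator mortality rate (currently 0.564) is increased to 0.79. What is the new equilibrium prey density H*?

H* ≈ 178

At the interior fixed point, setting dL/dt = 0 with L > 0 fixes H* = (predator death rate)/(HL coefficient) — independent of the other coefficients.
With the change, H* = 0.79/0.00443 = 178; it rises from 127.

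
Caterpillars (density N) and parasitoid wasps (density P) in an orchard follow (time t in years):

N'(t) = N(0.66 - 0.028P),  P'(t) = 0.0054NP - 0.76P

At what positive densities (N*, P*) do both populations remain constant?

N* ≈ 141, P* ≈ 23.6

Set dP/dt = 0 with P > 0: 0.0054N - 0.76 = 0, so N* = 0.76/0.0054 = 141.
Set dN/dt = 0 with N > 0: 0.66 - 0.028P = 0, so P* = 0.66/0.028 = 23.6.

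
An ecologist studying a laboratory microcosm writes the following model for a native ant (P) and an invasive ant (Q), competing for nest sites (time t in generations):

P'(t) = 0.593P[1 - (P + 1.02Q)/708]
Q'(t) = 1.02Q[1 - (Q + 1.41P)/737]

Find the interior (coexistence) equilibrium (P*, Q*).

P* ≈ 99.8, Q* ≈ 596

Setting both brackets to zero gives the nullclines P + 1.02Q = 708 and 1.41P + Q = 737.
Substituting Q = 737 - 1.41P into the first: P(1 - 1.02·1.41) = 708 - 1.02·737.
So P* = -43.7/-0.438 = 99.8, and then Q* = 737 - 1.41·99.8 = 596.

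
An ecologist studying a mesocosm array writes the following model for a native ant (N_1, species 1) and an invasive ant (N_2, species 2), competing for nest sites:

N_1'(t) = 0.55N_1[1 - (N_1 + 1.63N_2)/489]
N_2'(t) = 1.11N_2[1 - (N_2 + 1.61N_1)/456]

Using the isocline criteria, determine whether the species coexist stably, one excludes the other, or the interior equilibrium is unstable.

unstable coexistence (outcome depends on initial conditions)

Compare the nullcline intercepts: K1/α12 = 489/1.63 = 300 < K2 = 456; K2/α21 = 456/1.61 = 283 < K1 = 489.
Since both are reversed, neither can invade when rare; the interior point is a saddle.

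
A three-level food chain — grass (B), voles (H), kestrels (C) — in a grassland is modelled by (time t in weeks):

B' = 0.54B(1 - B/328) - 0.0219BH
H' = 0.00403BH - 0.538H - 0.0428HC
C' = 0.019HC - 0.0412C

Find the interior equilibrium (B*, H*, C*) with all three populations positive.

From dC/dt = 0: 0.019H* = 0.0412, so H* = 2.17.
From dB/dt = 0: 0.54(1 - B*/328) = 0.0219·2.17, giving B* = 328·(1 - 0.0879) = 299.
From dH/dt = 0: 0.00403·299 - 0.538 = 0.0428C*, so C* = 0.668/0.0428 = 15.6.

B* ≈ 299, H* ≈ 2.17, C* ≈ 15.6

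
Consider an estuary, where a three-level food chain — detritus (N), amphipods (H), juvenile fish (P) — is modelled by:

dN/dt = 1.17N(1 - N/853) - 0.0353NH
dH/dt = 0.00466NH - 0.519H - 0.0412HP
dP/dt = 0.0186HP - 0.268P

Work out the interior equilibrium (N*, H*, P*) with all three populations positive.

N* ≈ 482, H* ≈ 14.4, P* ≈ 41.9

From dP/dt = 0: 0.0186H* = 0.268, so H* = 14.4.
From dN/dt = 0: 1.17(1 - N*/853) = 0.0353·14.4, giving N* = 853·(1 - 0.435) = 482.
From dH/dt = 0: 0.00466·482 - 0.519 = 0.0412P*, so P* = 1.73/0.0412 = 41.9.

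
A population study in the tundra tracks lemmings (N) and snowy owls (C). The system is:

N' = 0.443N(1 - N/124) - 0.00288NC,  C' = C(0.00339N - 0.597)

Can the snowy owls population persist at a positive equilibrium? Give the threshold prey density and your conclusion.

The predator equation gives dC/dt > 0 only when N > 0.597/0.00339 = 176.
Without the predator, N → K = 124. Since 124 < 176, the predator cannot invade.

Threshold N = 176; K < 176, so no, the predator goes extinct.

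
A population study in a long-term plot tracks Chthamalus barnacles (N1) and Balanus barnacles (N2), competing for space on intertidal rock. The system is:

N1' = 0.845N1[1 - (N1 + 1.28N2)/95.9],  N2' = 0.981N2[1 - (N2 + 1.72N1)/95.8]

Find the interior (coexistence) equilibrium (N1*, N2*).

Setting both brackets to zero gives the nullclines N1 + 1.28N2 = 95.9 and 1.72N1 + N2 = 95.8.
Substituting N2 = 95.8 - 1.72N1 into the first: N1(1 - 1.28·1.72) = 95.9 - 1.28·95.8.
So N1* = -26.7/-1.2 = 22.2, and then N2* = 95.8 - 1.72·22.2 = 57.5.

N1* ≈ 22.2, N2* ≈ 57.5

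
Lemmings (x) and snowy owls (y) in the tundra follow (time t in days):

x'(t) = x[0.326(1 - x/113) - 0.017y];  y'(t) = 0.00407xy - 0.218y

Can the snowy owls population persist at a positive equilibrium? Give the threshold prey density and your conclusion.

The predator equation gives dy/dt > 0 only when x > 0.218/0.00407 = 53.6.
Without the predator, x → K = 113. Since 113 > 53.6, the predator can invade and persist.

Threshold x = 53.6; K > 53.6, so yes, the predator persists.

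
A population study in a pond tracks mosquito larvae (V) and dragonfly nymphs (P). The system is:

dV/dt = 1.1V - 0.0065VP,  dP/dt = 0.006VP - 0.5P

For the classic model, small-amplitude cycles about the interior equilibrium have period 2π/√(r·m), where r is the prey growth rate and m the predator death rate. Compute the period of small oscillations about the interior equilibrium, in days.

Here r = 1.1 and m = 0.5, so r·m = 0.55.
ω = √0.55 = 0.742 per day, hence T = 2π/ω ≈ 8.47 days.

T ≈ 8.47 days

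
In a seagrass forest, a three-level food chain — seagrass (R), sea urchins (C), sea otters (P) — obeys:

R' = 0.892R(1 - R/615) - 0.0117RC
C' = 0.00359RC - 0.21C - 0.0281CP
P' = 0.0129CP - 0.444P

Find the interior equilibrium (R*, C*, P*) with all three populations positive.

From dP/dt = 0: 0.0129C* = 0.444, so C* = 34.4.
From dR/dt = 0: 0.892(1 - R*/615) = 0.0117·34.4, giving R* = 615·(1 - 0.451) = 337.
From dC/dt = 0: 0.00359·337 - 0.21 = 0.0281P*, so P* = 1/0.0281 = 35.6.

R* ≈ 337, C* ≈ 34.4, P* ≈ 35.6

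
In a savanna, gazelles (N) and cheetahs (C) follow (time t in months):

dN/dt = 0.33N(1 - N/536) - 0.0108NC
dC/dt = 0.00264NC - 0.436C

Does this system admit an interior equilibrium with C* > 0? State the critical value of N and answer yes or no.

Threshold N = 165; K > 165, so yes, the predator persists.

The predator equation gives dC/dt > 0 only when N > 0.436/0.00264 = 165.
Without the predator, N → K = 536. Since 536 > 165, the predator can invade and persist.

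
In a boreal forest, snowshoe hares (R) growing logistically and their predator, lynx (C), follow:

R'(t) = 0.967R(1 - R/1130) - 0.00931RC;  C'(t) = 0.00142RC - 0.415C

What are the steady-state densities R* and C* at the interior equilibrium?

From dC/dt = 0 with C > 0: 0.00142R* = 0.415, so R* = 292.
Substitute into dR/dt = 0: 0.967(1 - 292/1130) = 0.00931C*.
The bracket is 0.741, giving C* = 0.717/0.00931 = 77.

R* ≈ 292, C* ≈ 77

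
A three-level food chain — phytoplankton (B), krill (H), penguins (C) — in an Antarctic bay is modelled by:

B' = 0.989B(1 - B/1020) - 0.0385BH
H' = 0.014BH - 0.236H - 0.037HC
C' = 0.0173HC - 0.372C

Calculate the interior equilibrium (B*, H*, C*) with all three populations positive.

B* ≈ 166, H* ≈ 21.5, C* ≈ 56.5

From dC/dt = 0: 0.0173H* = 0.372, so H* = 21.5.
From dB/dt = 0: 0.989(1 - B*/1020) = 0.0385·21.5, giving B* = 1020·(1 - 0.837) = 166.
From dH/dt = 0: 0.014·166 - 0.236 = 0.037C*, so C* = 2.09/0.037 = 56.5.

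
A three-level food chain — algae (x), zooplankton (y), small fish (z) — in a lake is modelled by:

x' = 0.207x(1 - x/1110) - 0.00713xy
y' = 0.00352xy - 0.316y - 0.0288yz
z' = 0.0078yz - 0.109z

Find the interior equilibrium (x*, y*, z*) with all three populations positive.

x* ≈ 576, y* ≈ 14, z* ≈ 59.4

From dz/dt = 0: 0.0078y* = 0.109, so y* = 14.
From dx/dt = 0: 0.207(1 - x*/1110) = 0.00713·14, giving x* = 1110·(1 - 0.481) = 576.
From dy/dt = 0: 0.00352·576 - 0.316 = 0.0288z*, so z* = 1.71/0.0288 = 59.4.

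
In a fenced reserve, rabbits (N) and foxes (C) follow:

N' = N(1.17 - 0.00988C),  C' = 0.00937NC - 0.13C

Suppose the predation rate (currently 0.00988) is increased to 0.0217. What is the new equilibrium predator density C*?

C* ≈ 53.9

At the interior fixed point, setting dN/dt = 0 with N > 0 fixes C* = (prey growth rate)/(NC coefficient) — independent of the other coefficients.
With the change, C* = 1.17/0.0217 = 53.9; it falls from 118.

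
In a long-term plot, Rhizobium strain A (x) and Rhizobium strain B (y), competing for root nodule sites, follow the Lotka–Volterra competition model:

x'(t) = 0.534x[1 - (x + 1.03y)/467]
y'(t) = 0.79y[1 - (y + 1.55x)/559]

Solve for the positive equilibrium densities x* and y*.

Setting both brackets to zero gives the nullclines x + 1.03y = 467 and 1.55x + y = 559.
Substituting y = 559 - 1.55x into the first: x(1 - 1.03·1.55) = 467 - 1.03·559.
So x* = -109/-0.597 = 182, and then y* = 559 - 1.55·182 = 276.

x* ≈ 182, y* ≈ 276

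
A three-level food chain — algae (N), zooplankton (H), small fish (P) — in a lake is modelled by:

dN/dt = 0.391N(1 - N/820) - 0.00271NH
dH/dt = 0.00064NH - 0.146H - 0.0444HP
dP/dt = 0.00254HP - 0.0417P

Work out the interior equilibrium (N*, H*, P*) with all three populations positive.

From dP/dt = 0: 0.00254H* = 0.0417, so H* = 16.4.
From dN/dt = 0: 0.391(1 - N*/820) = 0.00271·16.4, giving N* = 820·(1 - 0.114) = 727.
From dH/dt = 0: 0.00064·727 - 0.146 = 0.0444P*, so P* = 0.319/0.0444 = 7.19.

N* ≈ 727, H* ≈ 16.4, P* ≈ 7.19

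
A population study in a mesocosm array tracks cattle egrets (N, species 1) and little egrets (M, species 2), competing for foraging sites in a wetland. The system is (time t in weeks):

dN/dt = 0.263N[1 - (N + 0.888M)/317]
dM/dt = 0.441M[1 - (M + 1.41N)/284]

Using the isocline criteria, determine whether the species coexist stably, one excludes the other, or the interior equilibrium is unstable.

Compare the nullcline intercepts: K1/α12 = 317/0.888 = 357 > K2 = 284; K2/α21 = 284/1.41 = 201 < K1 = 317.
Since the inequalities point opposite ways, species 1 can invade but species 2 cannot.

species 1 excludes species 2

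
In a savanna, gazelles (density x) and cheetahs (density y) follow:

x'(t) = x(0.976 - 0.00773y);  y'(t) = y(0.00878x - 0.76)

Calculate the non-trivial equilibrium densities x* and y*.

Set dy/dt = 0 with y > 0: 0.00878x - 0.76 = 0, so x* = 0.76/0.00878 = 86.6.
Set dx/dt = 0 with x > 0: 0.976 - 0.00773y = 0, so y* = 0.976/0.00773 = 126.

x* ≈ 86.6, y* ≈ 126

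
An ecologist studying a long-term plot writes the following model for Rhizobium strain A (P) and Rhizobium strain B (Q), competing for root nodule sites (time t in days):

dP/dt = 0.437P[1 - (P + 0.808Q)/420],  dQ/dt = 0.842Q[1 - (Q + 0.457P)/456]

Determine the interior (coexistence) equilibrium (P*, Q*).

Setting both brackets to zero gives the nullclines P + 0.808Q = 420 and 0.457P + Q = 456.
Substituting Q = 456 - 0.457P into the first: P(1 - 0.808·0.457) = 420 - 0.808·456.
So P* = 51.6/0.631 = 81.7, and then Q* = 456 - 0.457·81.7 = 419.

P* ≈ 81.7, Q* ≈ 419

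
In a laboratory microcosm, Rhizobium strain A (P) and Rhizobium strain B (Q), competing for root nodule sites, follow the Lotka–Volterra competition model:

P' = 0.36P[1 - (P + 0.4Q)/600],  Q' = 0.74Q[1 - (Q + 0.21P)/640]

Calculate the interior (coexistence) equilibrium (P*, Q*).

P* ≈ 376, Q* ≈ 561

Setting both brackets to zero gives the nullclines P + 0.4Q = 600 and 0.21P + Q = 640.
Substituting Q = 640 - 0.21P into the first: P(1 - 0.4·0.21) = 600 - 0.4·640.
So P* = 344/0.916 = 376, and then Q* = 640 - 0.21·376 = 561.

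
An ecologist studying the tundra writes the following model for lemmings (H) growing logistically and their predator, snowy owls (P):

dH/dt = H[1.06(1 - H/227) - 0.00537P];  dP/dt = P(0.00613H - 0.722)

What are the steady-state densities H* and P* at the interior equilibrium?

H* ≈ 118, P* ≈ 95

From dP/dt = 0 with P > 0: 0.00613H* = 0.722, so H* = 118.
Substitute into dH/dt = 0: 1.06(1 - 118/227) = 0.00537P*.
The bracket is 0.481, giving P* = 0.51/0.00537 = 95.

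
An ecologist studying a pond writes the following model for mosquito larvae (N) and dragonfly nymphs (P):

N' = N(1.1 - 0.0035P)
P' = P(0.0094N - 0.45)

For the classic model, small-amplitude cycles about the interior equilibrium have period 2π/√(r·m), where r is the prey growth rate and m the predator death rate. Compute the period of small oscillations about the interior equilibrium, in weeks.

T ≈ 8.93 weeks

Here r = 1.1 and m = 0.45, so r·m = 0.495.
ω = √0.495 = 0.704 per week, hence T = 2π/ω ≈ 8.93 weeks.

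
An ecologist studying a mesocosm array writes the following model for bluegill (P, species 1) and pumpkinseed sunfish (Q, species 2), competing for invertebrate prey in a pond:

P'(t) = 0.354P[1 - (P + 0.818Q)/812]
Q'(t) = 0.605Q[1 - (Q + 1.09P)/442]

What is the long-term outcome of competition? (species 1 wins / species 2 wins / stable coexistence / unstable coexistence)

species 1 excludes species 2

Compare the nullcline intercepts: K1/α12 = 812/0.818 = 993 > K2 = 442; K2/α21 = 442/1.09 = 406 < K1 = 812.
Since the inequalities point opposite ways, species 1 can invade but species 2 cannot.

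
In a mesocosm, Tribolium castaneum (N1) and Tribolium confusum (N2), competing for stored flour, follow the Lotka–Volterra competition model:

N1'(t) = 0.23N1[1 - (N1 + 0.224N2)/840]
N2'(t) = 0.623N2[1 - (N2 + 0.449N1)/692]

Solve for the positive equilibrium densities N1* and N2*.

N1* ≈ 762, N2* ≈ 350

Setting both brackets to zero gives the nullclines N1 + 0.224N2 = 840 and 0.449N1 + N2 = 692.
Substituting N2 = 692 - 0.449N1 into the first: N1(1 - 0.224·0.449) = 840 - 0.224·692.
So N1* = 685/0.899 = 762, and then N2* = 692 - 0.449·762 = 350.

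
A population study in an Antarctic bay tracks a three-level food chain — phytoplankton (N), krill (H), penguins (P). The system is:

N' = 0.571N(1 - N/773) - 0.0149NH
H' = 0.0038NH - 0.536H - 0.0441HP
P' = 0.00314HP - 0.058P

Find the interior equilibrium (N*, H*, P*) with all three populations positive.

N* ≈ 400, H* ≈ 18.5, P* ≈ 22.3

From dP/dt = 0: 0.00314H* = 0.058, so H* = 18.5.
From dN/dt = 0: 0.571(1 - N*/773) = 0.0149·18.5, giving N* = 773·(1 - 0.482) = 400.
From dH/dt = 0: 0.0038·400 - 0.536 = 0.0441P*, so P* = 0.986/0.0441 = 22.3.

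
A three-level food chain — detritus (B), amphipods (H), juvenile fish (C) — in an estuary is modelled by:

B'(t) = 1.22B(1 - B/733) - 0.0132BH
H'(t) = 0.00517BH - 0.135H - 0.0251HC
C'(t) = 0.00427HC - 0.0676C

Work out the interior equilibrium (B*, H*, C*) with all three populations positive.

B* ≈ 607, H* ≈ 15.8, C* ≈ 120

From dC/dt = 0: 0.00427H* = 0.0676, so H* = 15.8.
From dB/dt = 0: 1.22(1 - B*/733) = 0.0132·15.8, giving B* = 733·(1 - 0.171) = 607.
From dH/dt = 0: 0.00517·607 - 0.135 = 0.0251C*, so C* = 3.01/0.0251 = 120.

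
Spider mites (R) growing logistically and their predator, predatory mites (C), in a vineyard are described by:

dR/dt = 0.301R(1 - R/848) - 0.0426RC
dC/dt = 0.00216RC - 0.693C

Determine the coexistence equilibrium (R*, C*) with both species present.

R* ≈ 321, C* ≈ 4.39

From dC/dt = 0 with C > 0: 0.00216R* = 0.693, so R* = 321.
Substitute into dR/dt = 0: 0.301(1 - 321/848) = 0.0426C*.
The bracket is 0.622, giving C* = 0.187/0.0426 = 4.39.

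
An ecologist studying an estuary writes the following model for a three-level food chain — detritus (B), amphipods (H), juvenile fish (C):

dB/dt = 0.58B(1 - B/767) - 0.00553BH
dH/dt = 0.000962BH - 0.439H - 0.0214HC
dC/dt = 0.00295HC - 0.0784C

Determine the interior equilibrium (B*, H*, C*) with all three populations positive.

From dC/dt = 0: 0.00295H* = 0.0784, so H* = 26.6.
From dB/dt = 0: 0.58(1 - B*/767) = 0.00553·26.6, giving B* = 767·(1 - 0.253) = 573.
From dH/dt = 0: 0.000962·573 - 0.439 = 0.0214C*, so C* = 0.112/0.0214 = 5.23.

B* ≈ 573, H* ≈ 26.6, C* ≈ 5.23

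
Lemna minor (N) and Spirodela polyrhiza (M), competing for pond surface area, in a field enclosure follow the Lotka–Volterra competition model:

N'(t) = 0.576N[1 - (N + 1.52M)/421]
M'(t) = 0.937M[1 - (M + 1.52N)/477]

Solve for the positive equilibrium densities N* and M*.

Setting both brackets to zero gives the nullclines N + 1.52M = 421 and 1.52N + M = 477.
Substituting M = 477 - 1.52N into the first: N(1 - 1.52·1.52) = 421 - 1.52·477.
So N* = -304/-1.31 = 232, and then M* = 477 - 1.52·232 = 124.

N* ≈ 232, M* ≈ 124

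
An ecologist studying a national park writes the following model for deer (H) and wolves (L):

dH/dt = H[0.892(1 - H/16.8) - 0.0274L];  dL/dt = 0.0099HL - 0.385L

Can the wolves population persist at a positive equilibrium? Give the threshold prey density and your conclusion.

The predator equation gives dL/dt > 0 only when H > 0.385/0.0099 = 38.9.
Without the predator, H → K = 16.8. Since 16.8 < 38.9, the predator cannot invade.

Threshold H = 38.9; K < 38.9, so no, the predator goes extinct.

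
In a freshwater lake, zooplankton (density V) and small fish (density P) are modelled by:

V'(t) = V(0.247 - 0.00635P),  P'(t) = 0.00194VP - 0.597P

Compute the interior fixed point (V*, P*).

V* ≈ 308, P* ≈ 38.9

Set dP/dt = 0 with P > 0: 0.00194V - 0.597 = 0, so V* = 0.597/0.00194 = 308.
Set dV/dt = 0 with V > 0: 0.247 - 0.00635P = 0, so P* = 0.247/0.00635 = 38.9.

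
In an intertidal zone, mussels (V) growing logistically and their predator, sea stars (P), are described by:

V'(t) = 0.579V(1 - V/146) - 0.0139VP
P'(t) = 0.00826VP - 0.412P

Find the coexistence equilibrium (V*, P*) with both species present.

From dP/dt = 0 with P > 0: 0.00826V* = 0.412, so V* = 49.9.
Substitute into dV/dt = 0: 0.579(1 - 49.9/146) = 0.0139P*.
The bracket is 0.658, giving P* = 0.381/0.0139 = 27.4.

V* ≈ 49.9, P* ≈ 27.4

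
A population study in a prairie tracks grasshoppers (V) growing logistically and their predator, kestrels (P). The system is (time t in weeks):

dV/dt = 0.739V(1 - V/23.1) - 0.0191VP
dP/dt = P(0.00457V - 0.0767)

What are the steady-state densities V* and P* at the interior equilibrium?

V* ≈ 16.8, P* ≈ 10.6

From dP/dt = 0 with P > 0: 0.00457V* = 0.0767, so V* = 16.8.
Substitute into dV/dt = 0: 0.739(1 - 16.8/23.1) = 0.0191P*.
The bracket is 0.273, giving P* = 0.202/0.0191 = 10.6.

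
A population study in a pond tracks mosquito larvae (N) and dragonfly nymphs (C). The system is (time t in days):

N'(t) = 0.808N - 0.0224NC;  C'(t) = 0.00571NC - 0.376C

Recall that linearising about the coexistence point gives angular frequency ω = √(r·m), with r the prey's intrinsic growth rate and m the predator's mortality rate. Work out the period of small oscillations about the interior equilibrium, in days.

T ≈ 11.4 days

Here r = 0.808 and m = 0.376, so r·m = 0.304.
ω = √0.304 = 0.551 per day, hence T = 2π/ω ≈ 11.4 days.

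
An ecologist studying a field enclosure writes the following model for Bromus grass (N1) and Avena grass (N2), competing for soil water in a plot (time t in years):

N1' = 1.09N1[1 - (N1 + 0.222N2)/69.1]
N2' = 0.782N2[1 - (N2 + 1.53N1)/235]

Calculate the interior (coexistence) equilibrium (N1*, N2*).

Setting both brackets to zero gives the nullclines N1 + 0.222N2 = 69.1 and 1.53N1 + N2 = 235.
Substituting N2 = 235 - 1.53N1 into the first: N1(1 - 0.222·1.53) = 69.1 - 0.222·235.
So N1* = 16.9/0.66 = 25.6, and then N2* = 235 - 1.53·25.6 = 196.

N1* ≈ 25.6, N2* ≈ 196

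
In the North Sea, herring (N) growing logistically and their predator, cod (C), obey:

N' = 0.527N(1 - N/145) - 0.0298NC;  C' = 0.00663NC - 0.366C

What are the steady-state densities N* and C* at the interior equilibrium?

N* ≈ 55.2, C* ≈ 11

From dC/dt = 0 with C > 0: 0.00663N* = 0.366, so N* = 55.2.
Substitute into dN/dt = 0: 0.527(1 - 55.2/145) = 0.0298C*.
The bracket is 0.619, giving C* = 0.326/0.0298 = 11.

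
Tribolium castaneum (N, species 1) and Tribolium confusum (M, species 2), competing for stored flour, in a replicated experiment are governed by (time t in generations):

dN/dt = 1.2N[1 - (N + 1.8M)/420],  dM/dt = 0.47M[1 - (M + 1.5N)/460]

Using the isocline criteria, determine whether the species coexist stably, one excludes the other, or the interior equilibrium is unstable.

unstable coexistence (outcome depends on initial conditions)

Compare the nullcline intercepts: K1/α12 = 420/1.8 = 233 < K2 = 460; K2/α21 = 460/1.5 = 307 < K1 = 420.
Since both are reversed, neither can invade when rare; the interior point is a saddle.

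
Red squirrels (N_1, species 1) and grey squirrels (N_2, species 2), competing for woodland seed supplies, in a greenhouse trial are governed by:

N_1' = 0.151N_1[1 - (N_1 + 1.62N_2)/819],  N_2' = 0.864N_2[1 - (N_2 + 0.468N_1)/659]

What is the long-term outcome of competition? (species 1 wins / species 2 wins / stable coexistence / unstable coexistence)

Compare the nullcline intercepts: K1/α12 = 819/1.62 = 506 < K2 = 659; K2/α21 = 659/0.468 = 1410 > K1 = 819.
Since the inequalities point opposite ways, species 2 can invade but species 1 cannot.

species 2 excludes species 1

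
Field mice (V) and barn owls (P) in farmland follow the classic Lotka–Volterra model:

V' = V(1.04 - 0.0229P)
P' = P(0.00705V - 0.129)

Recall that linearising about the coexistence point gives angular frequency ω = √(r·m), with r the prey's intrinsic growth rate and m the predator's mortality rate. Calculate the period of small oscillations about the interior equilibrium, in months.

Here r = 1.04 and m = 0.129, so r·m = 0.134.
ω = √0.134 = 0.366 per month, hence T = 2π/ω ≈ 17.2 months.

T ≈ 17.2 months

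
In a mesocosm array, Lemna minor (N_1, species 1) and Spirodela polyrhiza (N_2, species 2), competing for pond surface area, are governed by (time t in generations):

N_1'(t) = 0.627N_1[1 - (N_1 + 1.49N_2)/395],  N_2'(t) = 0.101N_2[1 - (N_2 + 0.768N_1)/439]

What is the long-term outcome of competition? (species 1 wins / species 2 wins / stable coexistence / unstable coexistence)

species 2 excludes species 1

Compare the nullcline intercepts: K1/α12 = 395/1.49 = 265 < K2 = 439; K2/α21 = 439/0.768 = 572 > K1 = 395.
Since the inequalities point opposite ways, species 2 can invade but species 1 cannot.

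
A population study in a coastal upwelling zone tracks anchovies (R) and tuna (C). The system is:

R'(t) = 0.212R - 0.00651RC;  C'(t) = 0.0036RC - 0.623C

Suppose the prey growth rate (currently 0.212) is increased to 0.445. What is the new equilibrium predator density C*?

At the interior fixed point, setting dR/dt = 0 with R > 0 fixes C* = (prey growth rate)/(RC coefficient) — independent of the other coefficients.
With the change, C* = 0.445/0.00651 = 68.4; it rises from 32.6.

C* ≈ 68.4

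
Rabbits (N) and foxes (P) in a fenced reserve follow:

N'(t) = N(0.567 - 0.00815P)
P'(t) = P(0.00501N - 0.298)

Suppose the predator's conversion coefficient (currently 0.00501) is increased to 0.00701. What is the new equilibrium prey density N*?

At the interior fixed point, setting dP/dt = 0 with P > 0 fixes N* = (predator death rate)/(NP coefficient) — independent of the other coefficients.
With the change, N* = 0.298/0.00701 = 42.5; it falls from 59.5.

N* ≈ 42.5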